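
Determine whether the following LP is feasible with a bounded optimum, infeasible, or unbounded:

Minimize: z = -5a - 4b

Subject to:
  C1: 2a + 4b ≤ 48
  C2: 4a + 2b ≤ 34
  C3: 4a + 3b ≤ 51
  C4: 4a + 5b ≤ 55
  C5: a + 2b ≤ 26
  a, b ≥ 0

Feasible with a bounded optimal solution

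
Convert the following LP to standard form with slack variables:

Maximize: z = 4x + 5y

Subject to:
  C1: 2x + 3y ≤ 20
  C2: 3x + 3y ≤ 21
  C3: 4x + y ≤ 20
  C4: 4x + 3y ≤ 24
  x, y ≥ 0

max z = 4x + 5y

s.t.
  2x + 3y + s1 = 20
  3x + 3y + s2 = 21
  4x + y + s3 = 20
  4x + 3y + s4 = 24
  x, y, s1, s2, s3, s4 ≥ 0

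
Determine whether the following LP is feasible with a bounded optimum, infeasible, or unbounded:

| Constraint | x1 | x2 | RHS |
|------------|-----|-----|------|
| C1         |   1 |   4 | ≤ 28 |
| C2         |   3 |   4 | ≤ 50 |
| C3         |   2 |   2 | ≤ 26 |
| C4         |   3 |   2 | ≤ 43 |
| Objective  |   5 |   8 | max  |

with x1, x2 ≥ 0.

Feasible with a bounded optimal solution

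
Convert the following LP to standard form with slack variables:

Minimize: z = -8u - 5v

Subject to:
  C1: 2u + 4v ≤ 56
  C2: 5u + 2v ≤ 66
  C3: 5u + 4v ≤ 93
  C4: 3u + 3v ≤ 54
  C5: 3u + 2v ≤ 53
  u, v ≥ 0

min z = -8u - 5v

s.t.
  2u + 4v + s1 = 56
  5u + 2v + s2 = 66
  5u + 4v + s3 = 93
  3u + 3v + s4 = 54
  3u + 2v + s5 = 53
  u, v, s1, s2, s3, s4, s5 ≥ 0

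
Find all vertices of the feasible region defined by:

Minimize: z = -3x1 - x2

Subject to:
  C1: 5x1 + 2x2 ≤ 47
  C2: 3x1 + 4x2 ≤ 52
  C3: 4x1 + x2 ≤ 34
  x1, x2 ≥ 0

(0, 0), (8.5, 0), (7, 6), (6, 8.5), (0, 13)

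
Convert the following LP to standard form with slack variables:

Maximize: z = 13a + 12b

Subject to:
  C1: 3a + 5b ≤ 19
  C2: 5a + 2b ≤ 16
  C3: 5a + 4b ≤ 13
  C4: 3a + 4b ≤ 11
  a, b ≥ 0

max z = 13a + 12b

s.t.
  3a + 5b + s1 = 19
  5a + 2b + s2 = 16
  5a + 4b + s3 = 13
  3a + 4b + s4 = 11
  a, b, s1, s2, s3, s4 ≥ 0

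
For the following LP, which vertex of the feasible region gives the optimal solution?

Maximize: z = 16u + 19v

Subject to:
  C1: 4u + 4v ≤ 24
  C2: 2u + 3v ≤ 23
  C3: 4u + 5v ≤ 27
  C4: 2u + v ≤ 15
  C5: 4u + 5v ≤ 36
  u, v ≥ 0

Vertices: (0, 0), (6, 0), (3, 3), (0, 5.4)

Evaluate the objective at each vertex of the feasible region:
  z(0, 0) = 0
  z(6, 0) = 96
  z(3, 3) = 105  ←
  z(0, 5.4) = 102.6
The maximum is at u = 3, v = 3.

(3, 3)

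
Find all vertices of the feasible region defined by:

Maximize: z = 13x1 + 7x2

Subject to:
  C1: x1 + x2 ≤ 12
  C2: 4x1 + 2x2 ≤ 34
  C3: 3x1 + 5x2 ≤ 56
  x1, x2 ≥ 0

(0, 0), (8.5, 0), (5, 7), (2, 10), (0, 11.2)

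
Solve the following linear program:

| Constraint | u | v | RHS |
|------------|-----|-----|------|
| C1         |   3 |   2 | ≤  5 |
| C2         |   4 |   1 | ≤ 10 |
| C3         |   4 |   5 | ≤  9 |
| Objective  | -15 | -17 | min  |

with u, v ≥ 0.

Evaluate the objective at each vertex of the feasible region:
  z(0, 0) = 0
  z(1.667, 0) = -25
  z(1, 1) = -32  ←
  z(0, 1.8) = -30.6
The minimum is at u = 1, v = 1.

u = 1, v = 1, z = -32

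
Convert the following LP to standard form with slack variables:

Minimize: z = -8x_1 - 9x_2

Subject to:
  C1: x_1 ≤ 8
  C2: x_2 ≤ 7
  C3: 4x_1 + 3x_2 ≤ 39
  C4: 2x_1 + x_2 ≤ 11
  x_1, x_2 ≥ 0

min z = -8x_1 - 9x_2

s.t.
  x_1 + s1 = 8
  x_2 + s2 = 7
  4x_1 + 3x_2 + s3 = 39
  2x_1 + x_2 + s4 = 11
  x_1, x_2, s1, s2, s3, s4 ≥ 0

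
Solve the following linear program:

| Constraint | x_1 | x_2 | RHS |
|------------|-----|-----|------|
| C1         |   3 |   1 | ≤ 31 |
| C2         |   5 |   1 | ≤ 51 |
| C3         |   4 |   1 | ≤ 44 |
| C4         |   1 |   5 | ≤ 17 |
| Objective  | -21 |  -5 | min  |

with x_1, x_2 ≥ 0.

Evaluate the objective at each vertex of the feasible region:
  z(0, 0) = 0
  z(10.2, 0) = -214.2
  z(10, 1) = -215  ←
  z(9.857, 1.429) = -214.1
  z(0, 3.4) = -17
The minimum is at x_1 = 10, x_2 = 1.

x_1 = 10, x_2 = 1, z = -215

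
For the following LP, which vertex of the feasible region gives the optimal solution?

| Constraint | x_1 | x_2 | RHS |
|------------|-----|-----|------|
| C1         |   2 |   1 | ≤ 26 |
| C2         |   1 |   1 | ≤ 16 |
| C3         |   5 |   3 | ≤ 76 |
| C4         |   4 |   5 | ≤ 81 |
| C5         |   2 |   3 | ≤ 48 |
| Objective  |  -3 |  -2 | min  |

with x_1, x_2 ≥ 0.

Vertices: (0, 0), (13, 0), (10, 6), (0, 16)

Evaluate the objective at each vertex of the feasible region:
  z(0, 0) = 0
  z(13, 0) = -39
  z(10, 6) = -42  ←
  z(0, 16) = -32
The minimum is at x_1 = 10, x_2 = 6.

(10, 6)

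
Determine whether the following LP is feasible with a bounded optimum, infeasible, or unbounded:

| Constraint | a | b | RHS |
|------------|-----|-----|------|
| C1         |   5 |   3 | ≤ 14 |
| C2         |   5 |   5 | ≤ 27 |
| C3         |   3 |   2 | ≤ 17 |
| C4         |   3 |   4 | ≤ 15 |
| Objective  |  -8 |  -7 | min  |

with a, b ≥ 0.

Feasible with a bounded optimal solution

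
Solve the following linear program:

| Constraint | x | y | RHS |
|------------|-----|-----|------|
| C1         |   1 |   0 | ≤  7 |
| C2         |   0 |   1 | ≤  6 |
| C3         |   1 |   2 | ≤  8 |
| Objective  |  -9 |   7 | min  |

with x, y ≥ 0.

Evaluate the objective at each vertex of the feasible region:
  z(0, 0) = 0
  z(7, 0) = -63  ←
  z(7, 0.5) = -59.5
  z(0, 4) = 28
The minimum is at x = 7, y = 0.

x = 7, y = 0, z = -63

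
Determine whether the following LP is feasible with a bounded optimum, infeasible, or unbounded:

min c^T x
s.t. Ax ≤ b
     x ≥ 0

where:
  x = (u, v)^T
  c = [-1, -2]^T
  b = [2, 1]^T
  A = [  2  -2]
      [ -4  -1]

Unbounded (objective can decrease without bound)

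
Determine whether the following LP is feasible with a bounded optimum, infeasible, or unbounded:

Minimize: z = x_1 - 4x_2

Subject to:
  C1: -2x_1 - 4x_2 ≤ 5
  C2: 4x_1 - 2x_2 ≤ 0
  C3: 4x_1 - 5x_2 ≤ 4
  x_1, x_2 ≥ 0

Unbounded (objective can decrease without bound)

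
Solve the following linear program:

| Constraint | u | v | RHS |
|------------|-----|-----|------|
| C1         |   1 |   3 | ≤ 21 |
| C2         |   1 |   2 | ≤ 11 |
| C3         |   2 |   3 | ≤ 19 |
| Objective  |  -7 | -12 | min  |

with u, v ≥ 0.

Evaluate the objective at each vertex of the feasible region:
  z(0, 0) = 0
  z(9.5, 0) = -66.5
  z(5, 3) = -71  ←
  z(0, 5.5) = -66
The minimum is at u = 5, v = 3.

u = 5, v = 3, z = -71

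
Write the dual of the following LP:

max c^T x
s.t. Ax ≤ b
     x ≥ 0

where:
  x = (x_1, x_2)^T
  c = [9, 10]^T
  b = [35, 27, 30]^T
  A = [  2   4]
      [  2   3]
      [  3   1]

Primal max cᵀx s.t. Ax ≤ b, x ≥ 0  →  Dual min bᵀy s.t. Aᵀy ≥ c, y ≥ 0.

Minimize: z = 35y1 + 27y2 + 30y3

Subject to:
  2y1 + 2y2 + 3y3 ≥ 9
  4y1 + 3y2 + y3 ≥ 10
  y1, y2, y3 ≥ 0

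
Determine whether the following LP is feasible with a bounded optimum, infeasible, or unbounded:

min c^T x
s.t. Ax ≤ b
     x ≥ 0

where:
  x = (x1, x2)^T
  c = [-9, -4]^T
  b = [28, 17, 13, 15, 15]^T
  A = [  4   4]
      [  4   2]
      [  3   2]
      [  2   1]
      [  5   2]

Feasible with a bounded optimal solution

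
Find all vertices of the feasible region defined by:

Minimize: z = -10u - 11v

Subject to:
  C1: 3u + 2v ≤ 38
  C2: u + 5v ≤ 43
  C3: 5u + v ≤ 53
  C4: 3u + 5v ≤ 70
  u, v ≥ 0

(0, 0), (10.6, 0), (9.714, 4.429), (8, 7), (0, 8.6)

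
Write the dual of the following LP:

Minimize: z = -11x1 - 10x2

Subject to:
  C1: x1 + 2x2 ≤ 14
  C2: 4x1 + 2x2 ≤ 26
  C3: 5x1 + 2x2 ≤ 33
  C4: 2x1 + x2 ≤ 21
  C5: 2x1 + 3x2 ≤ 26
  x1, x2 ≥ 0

Primal min cᵀx s.t. Ax ≤ b, x ≥ 0  →  Dual max −bᵀy s.t. Aᵀy ≥ −c, y ≥ 0.

Maximize: z = -14y1 - 26y2 - 33y3 - 21y4 - 26y5

Subject to:
  y1 + 4y2 + 5y3 + 2y4 + 2y5 ≥ 11
  2y1 + 2y2 + 2y3 + y4 + 3y5 ≥ 10
  y1, y2, y3, y4, y5 ≥ 0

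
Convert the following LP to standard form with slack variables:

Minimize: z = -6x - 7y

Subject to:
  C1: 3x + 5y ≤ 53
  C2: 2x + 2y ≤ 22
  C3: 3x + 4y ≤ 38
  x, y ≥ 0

min z = -6x - 7y

s.t.
  3x + 5y + s1 = 53
  2x + 2y + s2 = 22
  3x + 4y + s3 = 38
  x, y, s1, s2, s3 ≥ 0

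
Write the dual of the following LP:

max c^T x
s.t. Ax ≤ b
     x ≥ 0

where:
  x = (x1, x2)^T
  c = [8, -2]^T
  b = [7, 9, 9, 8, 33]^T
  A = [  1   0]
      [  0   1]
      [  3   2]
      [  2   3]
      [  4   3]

Primal max cᵀx s.t. Ax ≤ b, x ≥ 0  →  Dual min bᵀy s.t. Aᵀy ≥ c, y ≥ 0.

Minimize: z = 7y1 + 9y2 + 9y3 + 8y4 + 33y5

Subject to:
  y1 + 3y3 + 2y4 + 4y5 ≥ 8
  y2 + 2y3 + 3y4 + 3y5 ≥ -2
  y1, y2, y3, y4, y5 ≥ 0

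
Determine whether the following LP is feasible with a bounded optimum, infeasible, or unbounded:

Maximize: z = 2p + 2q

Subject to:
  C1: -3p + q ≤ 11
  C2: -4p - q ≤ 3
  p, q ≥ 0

Unbounded (objective can increase without bound)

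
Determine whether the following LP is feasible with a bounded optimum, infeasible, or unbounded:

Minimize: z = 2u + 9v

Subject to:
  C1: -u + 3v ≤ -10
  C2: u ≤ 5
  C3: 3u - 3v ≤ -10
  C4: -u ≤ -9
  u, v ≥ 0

Infeasible (no feasible solution exists)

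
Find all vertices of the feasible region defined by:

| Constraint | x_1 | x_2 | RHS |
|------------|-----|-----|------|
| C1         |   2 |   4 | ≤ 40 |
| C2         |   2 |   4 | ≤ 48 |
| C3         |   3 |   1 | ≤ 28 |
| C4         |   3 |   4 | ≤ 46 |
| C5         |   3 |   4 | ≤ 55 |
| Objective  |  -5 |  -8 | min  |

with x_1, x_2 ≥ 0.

(0, 0), (9.333, 0), (7.333, 6), (6, 7), (0, 10)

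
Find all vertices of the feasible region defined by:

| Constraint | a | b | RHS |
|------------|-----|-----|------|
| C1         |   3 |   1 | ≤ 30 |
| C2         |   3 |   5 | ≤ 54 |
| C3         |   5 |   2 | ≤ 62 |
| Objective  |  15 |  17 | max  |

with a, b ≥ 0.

(0, 0), (10, 0), (8, 6), (0, 10.8)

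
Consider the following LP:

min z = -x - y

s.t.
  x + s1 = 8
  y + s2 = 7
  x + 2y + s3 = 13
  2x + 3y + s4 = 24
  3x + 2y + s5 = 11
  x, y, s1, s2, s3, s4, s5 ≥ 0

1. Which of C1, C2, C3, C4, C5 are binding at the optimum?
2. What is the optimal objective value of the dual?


1. C5
2. -5.5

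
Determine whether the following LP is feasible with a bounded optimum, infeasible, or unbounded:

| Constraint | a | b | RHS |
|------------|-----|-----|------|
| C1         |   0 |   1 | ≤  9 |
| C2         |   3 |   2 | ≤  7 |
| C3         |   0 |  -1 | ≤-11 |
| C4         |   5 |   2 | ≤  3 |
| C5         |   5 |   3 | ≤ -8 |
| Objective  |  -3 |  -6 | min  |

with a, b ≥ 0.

Infeasible (no feasible solution exists)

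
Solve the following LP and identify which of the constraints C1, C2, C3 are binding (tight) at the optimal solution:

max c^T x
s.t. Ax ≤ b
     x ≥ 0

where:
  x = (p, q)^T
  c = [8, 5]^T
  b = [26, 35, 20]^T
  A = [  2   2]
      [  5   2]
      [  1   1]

At p = 3, q = 10, compute slack b - a·x for each constraint:
  C1: 26 − 26 = 0  (binding)
  C2: 35 − 35 = 0  (binding)
  C3: 20 − 13 = 7  (slack)

Optimal: p = 3, q = 10
Binding: C1, C2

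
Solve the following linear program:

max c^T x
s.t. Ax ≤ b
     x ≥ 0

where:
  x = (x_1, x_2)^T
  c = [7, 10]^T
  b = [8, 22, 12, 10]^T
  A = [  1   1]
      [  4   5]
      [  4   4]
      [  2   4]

Evaluate the objective at each vertex of the feasible region:
  z(0, 0) = 0
  z(3, 0) = 21
  z(1, 2) = 27  ←
  z(0, 2.5) = 25
The maximum is at x_1 = 1, x_2 = 2.

x_1 = 1, x_2 = 2, z = 27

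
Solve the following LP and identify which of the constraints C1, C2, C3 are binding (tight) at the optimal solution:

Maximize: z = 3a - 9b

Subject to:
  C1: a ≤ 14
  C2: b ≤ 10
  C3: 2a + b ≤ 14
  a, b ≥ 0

At a = 7, b = 0, compute slack b - a·x for each constraint:
  C1: 14 − 7 = 7  (slack)
  C2: 10 − 0 = 10  (slack)
  C3: 14 − 14 = 0  (binding)

Optimal: a = 7, b = 0
Binding: C3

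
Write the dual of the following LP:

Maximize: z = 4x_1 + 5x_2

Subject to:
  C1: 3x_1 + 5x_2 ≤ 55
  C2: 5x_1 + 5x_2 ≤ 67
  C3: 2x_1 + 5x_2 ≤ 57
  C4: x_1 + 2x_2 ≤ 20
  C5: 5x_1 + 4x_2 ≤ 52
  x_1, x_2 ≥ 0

Primal max cᵀx s.t. Ax ≤ b, x ≥ 0  →  Dual min bᵀy s.t. Aᵀy ≥ c, y ≥ 0.

Minimize: z = 55y1 + 67y2 + 57y3 + 20y4 + 52y5

Subject to:
  3y1 + 5y2 + 2y3 + y4 + 5y5 ≥ 4
  5y1 + 5y2 + 5y3 + 2y4 + 4y5 ≥ 5
  y1, y2, y3, y4, y5 ≥ 0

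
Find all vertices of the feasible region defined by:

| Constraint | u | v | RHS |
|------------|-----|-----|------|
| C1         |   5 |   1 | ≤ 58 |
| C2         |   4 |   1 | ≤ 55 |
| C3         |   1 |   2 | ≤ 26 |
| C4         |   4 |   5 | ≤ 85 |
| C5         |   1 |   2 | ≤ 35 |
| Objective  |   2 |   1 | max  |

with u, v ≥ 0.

(0, 0), (11.6, 0), (10, 8), (0, 13)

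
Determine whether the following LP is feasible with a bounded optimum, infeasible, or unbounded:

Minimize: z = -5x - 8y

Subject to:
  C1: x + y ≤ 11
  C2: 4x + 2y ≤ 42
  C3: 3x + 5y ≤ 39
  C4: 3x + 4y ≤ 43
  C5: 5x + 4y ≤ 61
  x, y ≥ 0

Feasible with a bounded optimal solution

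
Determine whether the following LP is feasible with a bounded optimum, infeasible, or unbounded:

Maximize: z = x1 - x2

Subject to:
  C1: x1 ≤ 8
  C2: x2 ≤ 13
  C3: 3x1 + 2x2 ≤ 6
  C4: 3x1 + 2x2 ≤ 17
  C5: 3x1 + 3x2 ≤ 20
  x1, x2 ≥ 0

Feasible with a bounded optimal solution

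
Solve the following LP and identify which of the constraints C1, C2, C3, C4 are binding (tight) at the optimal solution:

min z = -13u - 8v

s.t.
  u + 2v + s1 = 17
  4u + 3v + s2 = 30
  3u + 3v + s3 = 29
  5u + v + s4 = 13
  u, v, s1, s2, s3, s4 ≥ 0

At u = 1, v = 8, compute slack b - a·x for each constraint:
  C1: 17 − 17 = 0  (binding)
  C2: 30 − 28 = 2  (slack)
  C3: 29 − 27 = 2  (slack)
  C4: 13 − 13 = 0  (binding)

Optimal: u = 1, v = 8
Binding: C1, C4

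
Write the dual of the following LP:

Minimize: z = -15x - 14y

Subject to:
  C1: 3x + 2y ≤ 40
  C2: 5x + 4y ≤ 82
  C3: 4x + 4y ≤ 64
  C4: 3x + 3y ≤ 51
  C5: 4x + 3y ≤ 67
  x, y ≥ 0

Primal min cᵀx s.t. Ax ≤ b, x ≥ 0  →  Dual max −bᵀy s.t. Aᵀy ≥ −c, y ≥ 0.

Maximize: z = -40y1 - 82y2 - 64y3 - 51y4 - 67y5

Subject to:
  3y1 + 5y2 + 4y3 + 3y4 + 4y5 ≥ 15
  2y1 + 4y2 + 4y3 + 3y4 + 3y5 ≥ 14
  y1, y2, y3, y4, y5 ≥ 0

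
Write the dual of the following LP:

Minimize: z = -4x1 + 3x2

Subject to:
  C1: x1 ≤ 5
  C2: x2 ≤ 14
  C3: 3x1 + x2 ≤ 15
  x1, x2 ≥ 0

Primal min cᵀx s.t. Ax ≤ b, x ≥ 0  →  Dual max −bᵀy s.t. Aᵀy ≥ −c, y ≥ 0.

Maximize: z = -5y1 - 14y2 - 15y3

Subject to:
  y1 + 3y3 ≥ 4
  y2 + y3 ≥ -3
  y1, y2, y3 ≥ 0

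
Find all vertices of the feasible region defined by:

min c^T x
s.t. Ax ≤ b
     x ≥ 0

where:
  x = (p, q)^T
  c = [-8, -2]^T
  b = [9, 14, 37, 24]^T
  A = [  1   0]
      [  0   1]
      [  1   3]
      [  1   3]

(0, 0), (9, 0), (9, 5), (0, 8)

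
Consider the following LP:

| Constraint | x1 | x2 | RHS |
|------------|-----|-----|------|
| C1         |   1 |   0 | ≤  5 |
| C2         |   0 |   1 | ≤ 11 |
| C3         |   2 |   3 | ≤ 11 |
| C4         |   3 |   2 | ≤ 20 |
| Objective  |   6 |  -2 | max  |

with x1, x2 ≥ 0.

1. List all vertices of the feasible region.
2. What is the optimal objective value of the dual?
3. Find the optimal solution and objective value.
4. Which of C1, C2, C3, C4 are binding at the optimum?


1. (0, 0), (5, 0), (5, 0.3333), (0, 3.667)
2. 30
3. x1 = 5, x2 = 0, z = 30
4. C1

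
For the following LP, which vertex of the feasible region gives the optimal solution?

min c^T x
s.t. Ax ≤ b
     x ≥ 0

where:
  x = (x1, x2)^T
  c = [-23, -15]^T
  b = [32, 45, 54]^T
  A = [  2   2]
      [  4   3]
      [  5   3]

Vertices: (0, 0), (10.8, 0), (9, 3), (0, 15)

Evaluate the objective at each vertex of the feasible region:
  z(0, 0) = 0
  z(10.8, 0) = -248.4
  z(9, 3) = -252  ←
  z(0, 15) = -225
The minimum is at x1 = 9, x2 = 3.

(9, 3)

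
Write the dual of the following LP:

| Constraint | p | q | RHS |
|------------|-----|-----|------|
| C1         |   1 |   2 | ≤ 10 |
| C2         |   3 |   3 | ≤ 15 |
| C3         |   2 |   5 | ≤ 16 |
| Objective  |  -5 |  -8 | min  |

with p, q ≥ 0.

Primal min cᵀx s.t. Ax ≤ b, x ≥ 0  →  Dual max −bᵀy s.t. Aᵀy ≥ −c, y ≥ 0.

Maximize: z = -10y1 - 15y2 - 16y3

Subject to:
  y1 + 3y2 + 2y3 ≥ 5
  2y1 + 3y2 + 5y3 ≥ 8
  y1, y2, y3 ≥ 0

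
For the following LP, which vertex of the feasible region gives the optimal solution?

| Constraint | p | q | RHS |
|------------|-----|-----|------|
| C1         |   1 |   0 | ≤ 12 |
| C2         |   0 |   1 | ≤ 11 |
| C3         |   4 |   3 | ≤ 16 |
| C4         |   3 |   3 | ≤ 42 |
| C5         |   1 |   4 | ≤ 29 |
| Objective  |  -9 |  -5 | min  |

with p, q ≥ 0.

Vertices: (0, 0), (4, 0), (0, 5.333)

Evaluate the objective at each vertex of the feasible region:
  z(0, 0) = 0
  z(4, 0) = -36  ←
  z(0, 5.333) = -26.67
The minimum is at p = 4, q = 0.

(4, 0)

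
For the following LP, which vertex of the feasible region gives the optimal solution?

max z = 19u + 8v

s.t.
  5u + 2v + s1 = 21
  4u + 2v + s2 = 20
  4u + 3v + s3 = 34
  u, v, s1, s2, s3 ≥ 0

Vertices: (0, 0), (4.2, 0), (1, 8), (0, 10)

Evaluate the objective at each vertex of the feasible region:
  z(0, 0) = 0
  z(4.2, 0) = 79.8
  z(1, 8) = 83  ←
  z(0, 10) = 80
The maximum is at u = 1, v = 8.

(1, 8)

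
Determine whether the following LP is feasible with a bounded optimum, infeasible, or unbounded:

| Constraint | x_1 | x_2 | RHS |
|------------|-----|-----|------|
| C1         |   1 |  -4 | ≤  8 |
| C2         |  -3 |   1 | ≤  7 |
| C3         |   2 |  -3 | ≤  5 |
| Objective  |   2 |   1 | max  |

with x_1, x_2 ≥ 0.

Unbounded (objective can increase without bound)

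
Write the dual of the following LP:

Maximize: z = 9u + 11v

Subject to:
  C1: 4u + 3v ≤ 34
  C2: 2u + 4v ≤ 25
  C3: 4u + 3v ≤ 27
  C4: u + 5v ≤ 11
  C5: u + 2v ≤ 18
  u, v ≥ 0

Primal max cᵀx s.t. Ax ≤ b, x ≥ 0  →  Dual min bᵀy s.t. Aᵀy ≥ c, y ≥ 0.

Minimize: z = 34y1 + 25y2 + 27y3 + 11y4 + 18y5

Subject to:
  4y1 + 2y2 + 4y3 + y4 + y5 ≥ 9
  3y1 + 4y2 + 3y3 + 5y4 + 2y5 ≥ 11
  y1, y2, y3, y4, y5 ≥ 0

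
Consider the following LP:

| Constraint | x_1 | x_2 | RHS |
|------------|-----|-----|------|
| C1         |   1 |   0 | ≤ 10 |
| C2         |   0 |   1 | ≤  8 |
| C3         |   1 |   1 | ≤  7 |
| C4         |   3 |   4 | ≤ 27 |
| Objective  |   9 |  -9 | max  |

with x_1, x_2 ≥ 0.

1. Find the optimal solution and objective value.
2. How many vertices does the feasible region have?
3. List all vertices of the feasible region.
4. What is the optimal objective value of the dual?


1. x_1 = 7, x_2 = 0, z = 63
2. 4
3. (0, 0), (7, 0), (1, 6), (0, 6.75)
4. 63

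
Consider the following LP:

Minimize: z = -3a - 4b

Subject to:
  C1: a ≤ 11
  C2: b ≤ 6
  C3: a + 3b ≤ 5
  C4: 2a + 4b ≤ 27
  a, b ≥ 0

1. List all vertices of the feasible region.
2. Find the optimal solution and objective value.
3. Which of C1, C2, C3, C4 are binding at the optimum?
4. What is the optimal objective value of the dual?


1. (0, 0), (5, 0), (0, 1.667)
2. a = 5, b = 0, z = -15
3. C3
4. -15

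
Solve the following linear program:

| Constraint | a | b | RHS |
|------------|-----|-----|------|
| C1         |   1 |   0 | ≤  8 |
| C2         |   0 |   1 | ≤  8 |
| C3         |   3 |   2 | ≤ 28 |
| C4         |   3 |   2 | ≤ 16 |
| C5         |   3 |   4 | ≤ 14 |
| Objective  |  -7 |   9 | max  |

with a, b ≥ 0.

Evaluate the objective at each vertex of the feasible region:
  z(0, 0) = 0
  z(4.667, 0) = -32.67
  z(0, 3.5) = 31.5  ←
The maximum is at a = 0, b = 3.5.

a = 0, b = 3.5, z = 31.5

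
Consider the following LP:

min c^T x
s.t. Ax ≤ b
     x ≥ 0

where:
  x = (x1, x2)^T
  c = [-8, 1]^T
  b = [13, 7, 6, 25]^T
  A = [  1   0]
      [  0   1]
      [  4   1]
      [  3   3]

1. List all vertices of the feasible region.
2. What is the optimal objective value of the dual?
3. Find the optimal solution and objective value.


1. (0, 0), (1.5, 0), (0, 6)
2. -12
3. x1 = 1.5, x2 = 0, z = -12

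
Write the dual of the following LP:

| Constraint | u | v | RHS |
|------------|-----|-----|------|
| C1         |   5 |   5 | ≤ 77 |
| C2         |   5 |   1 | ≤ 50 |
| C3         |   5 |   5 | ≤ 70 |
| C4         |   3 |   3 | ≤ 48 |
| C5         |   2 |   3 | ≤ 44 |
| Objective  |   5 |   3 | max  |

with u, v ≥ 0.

Primal max cᵀx s.t. Ax ≤ b, x ≥ 0  →  Dual min bᵀy s.t. Aᵀy ≥ c, y ≥ 0.

Minimize: z = 77y1 + 50y2 + 70y3 + 48y4 + 44y5

Subject to:
  5y1 + 5y2 + 5y3 + 3y4 + 2y5 ≥ 5
  5y1 + y2 + 5y3 + 3y4 + 3y5 ≥ 3
  y1, y2, y3, y4, y5 ≥ 0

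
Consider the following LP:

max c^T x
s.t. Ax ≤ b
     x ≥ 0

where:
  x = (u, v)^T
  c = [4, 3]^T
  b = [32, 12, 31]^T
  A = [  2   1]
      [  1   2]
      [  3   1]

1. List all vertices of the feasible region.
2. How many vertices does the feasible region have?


1. (0, 0), (10.33, 0), (10, 1), (0, 6)
2. 4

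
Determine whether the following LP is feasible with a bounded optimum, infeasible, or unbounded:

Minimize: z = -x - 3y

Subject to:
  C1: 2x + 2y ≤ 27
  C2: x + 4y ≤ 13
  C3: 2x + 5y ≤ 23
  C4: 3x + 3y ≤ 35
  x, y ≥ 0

Feasible with a bounded optimal solution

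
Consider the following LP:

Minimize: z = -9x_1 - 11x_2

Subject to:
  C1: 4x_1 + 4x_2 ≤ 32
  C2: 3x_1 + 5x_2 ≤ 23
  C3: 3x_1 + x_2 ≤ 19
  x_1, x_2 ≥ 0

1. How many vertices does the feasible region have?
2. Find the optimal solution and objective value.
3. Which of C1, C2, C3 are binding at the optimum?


1. 4
2. x_1 = 6, x_2 = 1, z = -65
3. C2, C3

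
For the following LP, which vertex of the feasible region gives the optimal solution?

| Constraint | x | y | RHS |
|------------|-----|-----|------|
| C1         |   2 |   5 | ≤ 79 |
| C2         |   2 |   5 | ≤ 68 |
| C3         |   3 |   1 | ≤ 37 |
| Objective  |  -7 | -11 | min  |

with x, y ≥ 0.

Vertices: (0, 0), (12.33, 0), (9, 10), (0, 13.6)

Evaluate the objective at each vertex of the feasible region:
  z(0, 0) = 0
  z(12.33, 0) = -86.33
  z(9, 10) = -173  ←
  z(0, 13.6) = -149.6
The minimum is at x = 9, y = 10.

(9, 10)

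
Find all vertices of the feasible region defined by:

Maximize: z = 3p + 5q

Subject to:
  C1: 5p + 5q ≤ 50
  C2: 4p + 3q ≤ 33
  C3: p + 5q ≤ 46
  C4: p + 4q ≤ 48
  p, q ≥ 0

(0, 0), (8.25, 0), (3, 7), (1, 9), (0, 9.2)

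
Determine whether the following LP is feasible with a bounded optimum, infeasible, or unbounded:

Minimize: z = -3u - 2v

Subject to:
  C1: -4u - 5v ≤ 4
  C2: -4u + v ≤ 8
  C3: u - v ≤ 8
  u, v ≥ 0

Unbounded (objective can decrease without bound)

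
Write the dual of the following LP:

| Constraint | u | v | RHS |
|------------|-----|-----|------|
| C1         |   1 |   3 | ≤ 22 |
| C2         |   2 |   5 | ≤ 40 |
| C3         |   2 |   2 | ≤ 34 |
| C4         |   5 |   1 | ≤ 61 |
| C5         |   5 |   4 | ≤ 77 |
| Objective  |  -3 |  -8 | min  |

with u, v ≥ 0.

Primal min cᵀx s.t. Ax ≤ b, x ≥ 0  →  Dual max −bᵀy s.t. Aᵀy ≥ −c, y ≥ 0.

Maximize: z = -22y1 - 40y2 - 34y3 - 61y4 - 77y5

Subject to:
  y1 + 2y2 + 2y3 + 5y4 + 5y5 ≥ 3
  3y1 + 5y2 + 2y3 + y4 + 4y5 ≥ 8
  y1, y2, y3, y4, y5 ≥ 0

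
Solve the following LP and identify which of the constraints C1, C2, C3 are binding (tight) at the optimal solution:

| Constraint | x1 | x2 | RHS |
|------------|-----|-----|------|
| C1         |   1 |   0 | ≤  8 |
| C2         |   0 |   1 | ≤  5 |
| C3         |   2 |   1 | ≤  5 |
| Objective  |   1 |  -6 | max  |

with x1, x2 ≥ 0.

At x1 = 2.5, x2 = 0, compute slack b - a·x for each constraint:
  C1: 8 − 2.5 = 5.5  (slack)
  C2: 5 − 0 = 5  (slack)
  C3: 5 − 5 = 0  (binding)

Optimal: x1 = 2.5, x2 = 0
Binding: C3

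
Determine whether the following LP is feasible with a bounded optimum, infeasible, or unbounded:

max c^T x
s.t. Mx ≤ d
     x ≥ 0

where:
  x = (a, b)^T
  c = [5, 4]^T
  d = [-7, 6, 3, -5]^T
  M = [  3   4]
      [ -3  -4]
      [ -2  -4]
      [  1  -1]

Infeasible (no feasible solution exists)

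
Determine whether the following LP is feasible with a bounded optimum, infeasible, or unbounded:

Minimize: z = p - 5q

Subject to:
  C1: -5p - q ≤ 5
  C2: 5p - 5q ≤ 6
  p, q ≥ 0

Unbounded (objective can decrease without bound)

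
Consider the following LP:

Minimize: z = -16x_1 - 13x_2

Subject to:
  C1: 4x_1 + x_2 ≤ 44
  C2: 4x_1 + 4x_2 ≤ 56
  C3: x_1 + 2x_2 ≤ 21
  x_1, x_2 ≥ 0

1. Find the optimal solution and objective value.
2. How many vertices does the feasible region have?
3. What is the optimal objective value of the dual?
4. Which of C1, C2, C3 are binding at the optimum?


1. x_1 = 10, x_2 = 4, z = -212
2. 5
3. -212
4. C1, C2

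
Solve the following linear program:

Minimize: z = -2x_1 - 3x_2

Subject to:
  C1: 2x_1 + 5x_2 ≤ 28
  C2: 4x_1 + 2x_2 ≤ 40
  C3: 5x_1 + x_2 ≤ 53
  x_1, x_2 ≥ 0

Evaluate the objective at each vertex of the feasible region:
  z(0, 0) = 0
  z(10, 0) = -20
  z(9, 2) = -24  ←
  z(0, 5.6) = -16.8
The minimum is at x_1 = 9, x_2 = 2.

x_1 = 9, x_2 = 2, z = -24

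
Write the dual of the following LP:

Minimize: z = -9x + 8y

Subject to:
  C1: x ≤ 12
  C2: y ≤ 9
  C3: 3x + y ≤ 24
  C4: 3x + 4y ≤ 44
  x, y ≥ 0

Primal min cᵀx s.t. Ax ≤ b, x ≥ 0  →  Dual max −bᵀy s.t. Aᵀy ≥ −c, y ≥ 0.

Maximize: z = -12y1 - 9y2 - 24y3 - 44y4

Subject to:
  y1 + 3y3 + 3y4 ≥ 9
  y2 + y3 + 4y4 ≥ -8
  y1, y2, y3, y4 ≥ 0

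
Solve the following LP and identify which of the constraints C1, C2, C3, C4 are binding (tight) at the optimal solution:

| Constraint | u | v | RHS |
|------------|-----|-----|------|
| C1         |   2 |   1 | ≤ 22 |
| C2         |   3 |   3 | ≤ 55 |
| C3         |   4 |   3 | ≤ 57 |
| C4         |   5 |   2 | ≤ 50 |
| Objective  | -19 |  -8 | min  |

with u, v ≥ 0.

At u = 6, v = 10, compute slack b - a·x for each constraint:
  C1: 22 − 22 = 0  (binding)
  C2: 55 − 48 = 7  (slack)
  C3: 57 − 54 = 3  (slack)
  C4: 50 − 50 = 0  (binding)

Optimal: u = 6, v = 10
Binding: C1, C4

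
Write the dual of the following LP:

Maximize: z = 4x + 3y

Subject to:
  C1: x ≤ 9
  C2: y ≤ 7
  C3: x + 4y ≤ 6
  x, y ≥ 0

Primal max cᵀx s.t. Ax ≤ b, x ≥ 0  →  Dual min bᵀy s.t. Aᵀy ≥ c, y ≥ 0.

Minimize: z = 9y1 + 7y2 + 6y3

Subject to:
  y1 + y3 ≥ 4
  y2 + 4y3 ≥ 3
  y1, y2, y3 ≥ 0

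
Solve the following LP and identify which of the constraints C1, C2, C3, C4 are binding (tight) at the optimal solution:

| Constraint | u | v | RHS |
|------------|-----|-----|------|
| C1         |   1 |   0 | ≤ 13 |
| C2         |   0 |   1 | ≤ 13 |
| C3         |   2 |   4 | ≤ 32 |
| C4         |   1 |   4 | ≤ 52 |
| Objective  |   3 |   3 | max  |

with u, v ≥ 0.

At u = 13, v = 1.5, compute slack b - a·x for each constraint:
  C1: 13 − 13 = 0  (binding)
  C2: 13 − 1.5 = 11.5  (slack)
  C3: 32 − 32 = 0  (binding)
  C4: 52 − 19 = 33  (slack)

Optimal: u = 13, v = 1.5
Binding: C1, C3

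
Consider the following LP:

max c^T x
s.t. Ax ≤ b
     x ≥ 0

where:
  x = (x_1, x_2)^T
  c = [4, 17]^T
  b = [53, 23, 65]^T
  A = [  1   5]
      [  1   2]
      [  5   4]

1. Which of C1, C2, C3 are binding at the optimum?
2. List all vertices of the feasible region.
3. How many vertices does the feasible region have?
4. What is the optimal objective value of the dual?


1. C1, C2
2. (0, 0), (13, 0), (6.333, 8.333), (3, 10), (0, 10.6)
3. 5
4. 182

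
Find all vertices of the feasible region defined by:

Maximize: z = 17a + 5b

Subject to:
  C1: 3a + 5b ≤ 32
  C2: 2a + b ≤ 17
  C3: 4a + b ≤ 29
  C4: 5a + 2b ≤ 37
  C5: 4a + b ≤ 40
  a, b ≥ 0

(0, 0), (7.25, 0), (7, 1), (6.368, 2.579), (0, 6.4)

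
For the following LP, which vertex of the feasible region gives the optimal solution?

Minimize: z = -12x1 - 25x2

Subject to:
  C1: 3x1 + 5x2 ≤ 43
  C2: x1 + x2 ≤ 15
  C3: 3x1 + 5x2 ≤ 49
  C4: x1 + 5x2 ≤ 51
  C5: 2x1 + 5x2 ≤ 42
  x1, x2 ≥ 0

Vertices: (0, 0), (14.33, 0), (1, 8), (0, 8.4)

Evaluate the objective at each vertex of the feasible region:
  z(0, 0) = 0
  z(14.33, 0) = -172
  z(1, 8) = -212  ←
  z(0, 8.4) = -210
The minimum is at x1 = 1, x2 = 8.

(1, 8)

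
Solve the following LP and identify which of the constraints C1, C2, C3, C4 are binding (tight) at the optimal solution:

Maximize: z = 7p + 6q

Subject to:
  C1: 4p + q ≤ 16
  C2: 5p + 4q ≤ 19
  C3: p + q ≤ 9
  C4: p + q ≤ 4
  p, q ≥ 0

At p = 3, q = 1, compute slack b - a·x for each constraint:
  C1: 16 − 13 = 3  (slack)
  C2: 19 − 19 = 0  (binding)
  C3: 9 − 4 = 5  (slack)
  C4: 4 − 4 = 0  (binding)

Optimal: p = 3, q = 1
Binding: C2, C4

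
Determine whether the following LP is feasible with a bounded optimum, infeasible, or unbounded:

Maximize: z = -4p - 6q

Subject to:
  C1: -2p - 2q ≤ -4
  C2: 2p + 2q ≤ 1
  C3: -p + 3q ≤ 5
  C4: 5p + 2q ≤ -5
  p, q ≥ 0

Infeasible (no feasible solution exists)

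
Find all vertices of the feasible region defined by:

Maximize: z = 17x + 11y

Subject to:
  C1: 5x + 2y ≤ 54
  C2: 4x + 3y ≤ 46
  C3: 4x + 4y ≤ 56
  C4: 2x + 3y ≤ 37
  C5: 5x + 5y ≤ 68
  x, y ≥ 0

(0, 0), (10.8, 0), (10, 2), (5.2, 8.4), (3.8, 9.8), (0, 12.33)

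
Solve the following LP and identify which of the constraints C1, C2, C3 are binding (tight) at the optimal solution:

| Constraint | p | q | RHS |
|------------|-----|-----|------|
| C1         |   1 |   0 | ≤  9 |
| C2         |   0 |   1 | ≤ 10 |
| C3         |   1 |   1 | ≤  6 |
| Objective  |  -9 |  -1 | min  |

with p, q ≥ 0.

At p = 6, q = 0, compute slack b - a·x for each constraint:
  C1: 9 − 6 = 3  (slack)
  C2: 10 − 0 = 10  (slack)
  C3: 6 − 6 = 0  (binding)

Optimal: p = 6, q = 0
Binding: C3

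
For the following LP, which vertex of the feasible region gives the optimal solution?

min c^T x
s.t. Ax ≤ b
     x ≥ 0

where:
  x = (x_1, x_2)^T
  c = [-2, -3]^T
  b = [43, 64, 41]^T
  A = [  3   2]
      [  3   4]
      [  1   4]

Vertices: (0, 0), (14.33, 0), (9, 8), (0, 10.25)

Evaluate the objective at each vertex of the feasible region:
  z(0, 0) = 0
  z(14.33, 0) = -28.67
  z(9, 8) = -42  ←
  z(0, 10.25) = -30.75
The minimum is at x_1 = 9, x_2 = 8.

(9, 8)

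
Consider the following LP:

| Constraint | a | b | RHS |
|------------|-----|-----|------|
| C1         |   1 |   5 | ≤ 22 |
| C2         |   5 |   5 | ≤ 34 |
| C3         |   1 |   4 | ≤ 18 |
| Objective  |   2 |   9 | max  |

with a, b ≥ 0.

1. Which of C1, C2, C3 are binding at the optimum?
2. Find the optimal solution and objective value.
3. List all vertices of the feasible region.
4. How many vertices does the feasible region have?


1. C1, C3
2. a = 2, b = 4, z = 40
3. (0, 0), (6.8, 0), (3.067, 3.733), (2, 4), (0, 4.4)
4. 5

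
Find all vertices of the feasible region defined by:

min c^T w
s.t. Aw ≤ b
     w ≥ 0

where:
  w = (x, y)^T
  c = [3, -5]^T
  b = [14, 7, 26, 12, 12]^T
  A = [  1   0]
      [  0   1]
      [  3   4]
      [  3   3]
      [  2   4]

(0, 0), (4, 0), (2, 2), (0, 3)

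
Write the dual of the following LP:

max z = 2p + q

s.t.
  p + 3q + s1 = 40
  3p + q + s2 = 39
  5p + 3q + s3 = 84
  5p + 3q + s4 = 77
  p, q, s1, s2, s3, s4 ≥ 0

Primal max cᵀx s.t. Ax ≤ b, x ≥ 0  →  Dual min bᵀy s.t. Aᵀy ≥ c, y ≥ 0.

Minimize: z = 40y1 + 39y2 + 84y3 + 77y4

Subject to:
  y1 + 3y2 + 5y3 + 5y4 ≥ 2
  3y1 + y2 + 3y3 + 3y4 ≥ 1
  y1, y2, y3, y4 ≥ 0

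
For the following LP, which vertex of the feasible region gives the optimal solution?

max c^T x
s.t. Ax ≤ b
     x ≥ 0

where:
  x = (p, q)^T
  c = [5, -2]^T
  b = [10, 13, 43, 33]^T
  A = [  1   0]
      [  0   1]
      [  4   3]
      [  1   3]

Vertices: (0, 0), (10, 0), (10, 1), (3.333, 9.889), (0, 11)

Evaluate the objective at each vertex of the feasible region:
  z(0, 0) = 0
  z(10, 0) = 50  ←
  z(10, 1) = 48
  z(3.333, 9.889) = -3.111
  z(0, 11) = -22
The maximum is at p = 10, q = 0.

(10, 0)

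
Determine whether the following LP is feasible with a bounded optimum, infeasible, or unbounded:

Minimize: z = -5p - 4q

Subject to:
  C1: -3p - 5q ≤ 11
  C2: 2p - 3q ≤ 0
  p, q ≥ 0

Unbounded (objective can decrease without bound)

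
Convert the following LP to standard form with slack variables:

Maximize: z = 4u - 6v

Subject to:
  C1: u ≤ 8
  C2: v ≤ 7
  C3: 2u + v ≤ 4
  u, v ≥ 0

max z = 4u - 6v

s.t.
  u + s1 = 8
  v + s2 = 7
  2u + v + s3 = 4
  u, v, s1, s2, s3 ≥ 0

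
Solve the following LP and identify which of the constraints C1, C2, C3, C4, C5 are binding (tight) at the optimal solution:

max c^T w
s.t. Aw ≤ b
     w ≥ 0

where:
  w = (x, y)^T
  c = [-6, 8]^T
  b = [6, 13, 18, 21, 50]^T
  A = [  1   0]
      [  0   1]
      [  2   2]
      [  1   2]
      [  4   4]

At x = 0, y = 9, compute slack b - a·x for each constraint:
  C1: 6 − 0 = 6  (slack)
  C2: 13 − 9 = 4  (slack)
  C3: 18 − 18 = 0  (binding)
  C4: 21 − 18 = 3  (slack)
  C5: 50 − 36 = 14  (slack)

Optimal: x = 0, y = 9
Binding: C3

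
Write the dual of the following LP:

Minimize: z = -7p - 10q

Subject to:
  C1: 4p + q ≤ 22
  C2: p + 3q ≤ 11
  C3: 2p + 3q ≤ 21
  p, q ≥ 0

Primal min cᵀx s.t. Ax ≤ b, x ≥ 0  →  Dual max −bᵀy s.t. Aᵀy ≥ −c, y ≥ 0.

Maximize: z = -22y1 - 11y2 - 21y3

Subject to:
  4y1 + y2 + 2y3 ≥ 7
  y1 + 3y2 + 3y3 ≥ 10
  y1, y2, y3 ≥ 0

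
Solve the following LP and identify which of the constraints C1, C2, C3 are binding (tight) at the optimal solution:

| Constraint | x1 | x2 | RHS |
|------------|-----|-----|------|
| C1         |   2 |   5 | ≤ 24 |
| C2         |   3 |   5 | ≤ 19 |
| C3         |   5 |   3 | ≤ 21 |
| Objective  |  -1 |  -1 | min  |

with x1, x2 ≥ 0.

At x1 = 3, x2 = 2, compute slack b - a·x for each constraint:
  C1: 24 − 16 = 8  (slack)
  C2: 19 − 19 = 0  (binding)
  C3: 21 − 21 = 0  (binding)

Optimal: x1 = 3, x2 = 2
Binding: C2, C3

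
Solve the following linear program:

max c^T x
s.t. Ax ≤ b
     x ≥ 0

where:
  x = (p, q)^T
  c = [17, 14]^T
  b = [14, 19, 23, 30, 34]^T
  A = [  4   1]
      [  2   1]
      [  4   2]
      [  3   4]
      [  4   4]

Evaluate the objective at each vertex of the feasible region:
  z(0, 0) = 0
  z(3.5, 0) = 59.5
  z(2, 6) = 118  ←
  z(0, 7.5) = 105
The maximum is at p = 2, q = 6.

p = 2, q = 6, z = 118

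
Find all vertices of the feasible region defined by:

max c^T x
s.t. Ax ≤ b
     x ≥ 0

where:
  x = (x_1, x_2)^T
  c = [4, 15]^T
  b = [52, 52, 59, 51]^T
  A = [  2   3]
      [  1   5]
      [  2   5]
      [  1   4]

(0, 0), (26, 0), (20.75, 3.5), (7, 9), (0, 10.4)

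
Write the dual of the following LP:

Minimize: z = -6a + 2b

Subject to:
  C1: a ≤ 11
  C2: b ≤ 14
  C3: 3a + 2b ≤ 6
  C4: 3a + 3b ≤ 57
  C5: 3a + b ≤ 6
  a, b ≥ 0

Primal min cᵀx s.t. Ax ≤ b, x ≥ 0  →  Dual max −bᵀy s.t. Aᵀy ≥ −c, y ≥ 0.

Maximize: z = -11y1 - 14y2 - 6y3 - 57y4 - 6y5

Subject to:
  y1 + 3y3 + 3y4 + 3y5 ≥ 6
  y2 + 2y3 + 3y4 + y5 ≥ -2
  y1, y2, y3, y4, y5 ≥ 0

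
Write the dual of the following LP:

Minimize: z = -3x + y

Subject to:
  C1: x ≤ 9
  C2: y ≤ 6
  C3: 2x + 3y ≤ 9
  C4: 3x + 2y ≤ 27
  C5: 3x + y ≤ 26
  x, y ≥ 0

Primal min cᵀx s.t. Ax ≤ b, x ≥ 0  →  Dual max −bᵀy s.t. Aᵀy ≥ −c, y ≥ 0.

Maximize: z = -9y1 - 6y2 - 9y3 - 27y4 - 26y5

Subject to:
  y1 + 2y3 + 3y4 + 3y5 ≥ 3
  y2 + 3y3 + 2y4 + y5 ≥ -1
  y1, y2, y3, y4, y5 ≥ 0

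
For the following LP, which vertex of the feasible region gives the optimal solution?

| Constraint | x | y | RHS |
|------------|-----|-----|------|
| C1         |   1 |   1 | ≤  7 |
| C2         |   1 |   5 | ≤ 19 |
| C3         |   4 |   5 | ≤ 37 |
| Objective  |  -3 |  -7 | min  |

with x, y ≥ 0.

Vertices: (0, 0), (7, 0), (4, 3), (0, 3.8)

Evaluate the objective at each vertex of the feasible region:
  z(0, 0) = 0
  z(7, 0) = -21
  z(4, 3) = -33  ←
  z(0, 3.8) = -26.6
The minimum is at x = 4, y = 3.

(4, 3)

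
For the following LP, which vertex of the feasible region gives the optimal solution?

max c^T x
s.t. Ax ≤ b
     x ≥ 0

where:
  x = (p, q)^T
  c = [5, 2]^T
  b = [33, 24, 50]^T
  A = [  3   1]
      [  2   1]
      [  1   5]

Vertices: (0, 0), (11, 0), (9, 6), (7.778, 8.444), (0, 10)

Evaluate the objective at each vertex of the feasible region:
  z(0, 0) = 0
  z(11, 0) = 55
  z(9, 6) = 57  ←
  z(7.778, 8.444) = 55.78
  z(0, 10) = 20
The maximum is at p = 9, q = 6.

(9, 6)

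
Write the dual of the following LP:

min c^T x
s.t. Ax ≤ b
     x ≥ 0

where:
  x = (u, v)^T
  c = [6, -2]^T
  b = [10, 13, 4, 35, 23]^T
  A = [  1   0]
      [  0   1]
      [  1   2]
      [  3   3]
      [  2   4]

Primal min cᵀx s.t. Ax ≤ b, x ≥ 0  →  Dual max −bᵀy s.t. Aᵀy ≥ −c, y ≥ 0.

Maximize: z = -10y1 - 13y2 - 4y3 - 35y4 - 23y5

Subject to:
  y1 + y3 + 3y4 + 2y5 ≥ -6
  y2 + 2y3 + 3y4 + 4y5 ≥ 2
  y1, y2, y3, y4, y5 ≥ 0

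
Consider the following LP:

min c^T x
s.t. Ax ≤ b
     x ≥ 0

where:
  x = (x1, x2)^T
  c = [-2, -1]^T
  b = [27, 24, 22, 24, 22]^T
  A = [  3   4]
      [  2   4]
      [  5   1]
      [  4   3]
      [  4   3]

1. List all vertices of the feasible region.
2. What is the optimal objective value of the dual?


1. (0, 0), (4.4, 0), (4, 2), (1.6, 5.2), (0, 6)
2. -10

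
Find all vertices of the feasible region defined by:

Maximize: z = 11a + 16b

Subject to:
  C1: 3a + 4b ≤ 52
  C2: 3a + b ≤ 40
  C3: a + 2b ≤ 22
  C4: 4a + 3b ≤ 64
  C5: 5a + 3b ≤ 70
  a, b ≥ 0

(0, 0), (13.33, 0), (12.5, 2.5), (11.27, 4.545), (8, 7), (0, 11)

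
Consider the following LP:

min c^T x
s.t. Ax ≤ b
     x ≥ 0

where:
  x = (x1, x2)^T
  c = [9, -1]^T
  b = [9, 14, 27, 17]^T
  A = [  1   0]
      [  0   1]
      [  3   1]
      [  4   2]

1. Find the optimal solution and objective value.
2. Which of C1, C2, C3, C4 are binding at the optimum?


1. x1 = 0, x2 = 8.5, z = -8.5
2. C4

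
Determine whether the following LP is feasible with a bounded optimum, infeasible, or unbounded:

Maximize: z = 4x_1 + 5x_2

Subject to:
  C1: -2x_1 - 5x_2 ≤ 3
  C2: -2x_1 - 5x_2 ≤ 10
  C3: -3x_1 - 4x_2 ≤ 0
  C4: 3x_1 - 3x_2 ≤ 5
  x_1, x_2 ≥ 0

Unbounded (objective can increase without bound)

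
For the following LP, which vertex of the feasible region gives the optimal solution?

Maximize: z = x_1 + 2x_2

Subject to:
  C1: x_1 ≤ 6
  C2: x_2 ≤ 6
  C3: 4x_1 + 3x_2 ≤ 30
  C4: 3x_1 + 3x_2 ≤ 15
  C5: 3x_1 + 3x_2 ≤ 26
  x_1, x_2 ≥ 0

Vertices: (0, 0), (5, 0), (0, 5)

Evaluate the objective at each vertex of the feasible region:
  z(0, 0) = 0
  z(5, 0) = 5
  z(0, 5) = 10  ←
The maximum is at x_1 = 0, x_2 = 5.

(0, 5)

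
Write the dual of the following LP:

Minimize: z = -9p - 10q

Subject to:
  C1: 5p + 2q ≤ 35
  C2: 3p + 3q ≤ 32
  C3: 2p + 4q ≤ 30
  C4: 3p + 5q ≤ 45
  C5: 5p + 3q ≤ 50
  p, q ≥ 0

Primal min cᵀx s.t. Ax ≤ b, x ≥ 0  →  Dual max −bᵀy s.t. Aᵀy ≥ −c, y ≥ 0.

Maximize: z = -35y1 - 32y2 - 30y3 - 45y4 - 50y5

Subject to:
  5y1 + 3y2 + 2y3 + 3y4 + 5y5 ≥ 9
  2y1 + 3y2 + 4y3 + 5y4 + 3y5 ≥ 10
  y1, y2, y3, y4, y5 ≥ 0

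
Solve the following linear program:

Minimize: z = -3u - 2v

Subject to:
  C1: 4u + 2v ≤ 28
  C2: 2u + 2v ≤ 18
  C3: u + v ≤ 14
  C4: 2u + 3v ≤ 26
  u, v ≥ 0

Evaluate the objective at each vertex of the feasible region:
  z(0, 0) = 0
  z(7, 0) = -21
  z(5, 4) = -23  ←
  z(1, 8) = -19
  z(0, 8.667) = -17.33
The minimum is at u = 5, v = 4.

u = 5, v = 4, z = -23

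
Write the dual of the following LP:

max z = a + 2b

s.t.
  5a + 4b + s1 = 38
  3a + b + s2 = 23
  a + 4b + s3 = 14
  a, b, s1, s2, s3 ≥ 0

Primal max cᵀx s.t. Ax ≤ b, x ≥ 0  →  Dual min bᵀy s.t. Aᵀy ≥ c, y ≥ 0.

Minimize: z = 38y1 + 23y2 + 14y3

Subject to:
  5y1 + 3y2 + y3 ≥ 1
  4y1 + y2 + 4y3 ≥ 2
  y1, y2, y3 ≥ 0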